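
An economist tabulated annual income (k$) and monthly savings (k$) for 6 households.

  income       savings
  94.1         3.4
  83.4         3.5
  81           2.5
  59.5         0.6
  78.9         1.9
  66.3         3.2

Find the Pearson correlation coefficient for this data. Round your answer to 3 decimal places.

0.666

n = 6, Σx = 463.2, Σy = 15.1, Σx² = 36532.52, Σy² = 44.27, Σxy = 1212.11
nΣxy − ΣxΣy = 7272.66 − 6994.32 = 278.34
nΣx² − (Σx)² = 219195.12 − 214554.24 = 4640.88; nΣy² − (Σy)² = 265.62 − 228.01 = 37.61
r = 278.34 / √(4640.88 × 37.61) = 278.34 / 417.7840 ≈ 0.666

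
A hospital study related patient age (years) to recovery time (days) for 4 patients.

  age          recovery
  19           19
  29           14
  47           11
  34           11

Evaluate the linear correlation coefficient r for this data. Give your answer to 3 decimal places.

n = 4, Σx = 129, Σy = 55, Σx² = 4567, Σy² = 799, Σxy = 1658
nΣxy − ΣxΣy = 6632 − 7095 = -463
nΣx² − (Σx)² = 18268 − 16641 = 1627; nΣy² − (Σy)² = 3196 − 3025 = 171
r = -463 / √(1627 × 171) = -463 / 527.4628 ≈ -0.878

-0.878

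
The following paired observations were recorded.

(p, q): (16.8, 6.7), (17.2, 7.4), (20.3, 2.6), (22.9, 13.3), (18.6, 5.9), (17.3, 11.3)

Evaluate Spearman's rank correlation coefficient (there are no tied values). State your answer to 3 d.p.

Rank p: 1, 2, 5, 6, 4, 3
Rank q: 3, 4, 1, 6, 2, 5
d = rank(p) − rank(q): -2, -2, 4, 0, 2, -2; Σd² = 32
ρ = 1 − 6Σd² / [n(n²−1)] = 1 − 6×32 / (6×35) = 1 − 192/210 ≈ 0.086

0.086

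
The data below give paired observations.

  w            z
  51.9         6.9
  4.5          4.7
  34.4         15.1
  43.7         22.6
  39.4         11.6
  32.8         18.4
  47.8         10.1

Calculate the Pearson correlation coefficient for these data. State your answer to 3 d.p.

n = 7, Σw = 254.5, Σz = 89.4, Σw² = 10719.95, Σz² = 1383.6, Σwz = 3429.66
nΣwz − ΣwΣz = 24007.62 − 22752.3 = 1255.32
nΣw² − (Σw)² = 75039.65 − 64770.25 = 10269.4; nΣz² − (Σz)² = 9685.2 − 7992.36 = 1692.84
r = 1255.32 / √(10269.4 × 1692.84) = 1255.32 / 4169.4665 ≈ 0.301

0.301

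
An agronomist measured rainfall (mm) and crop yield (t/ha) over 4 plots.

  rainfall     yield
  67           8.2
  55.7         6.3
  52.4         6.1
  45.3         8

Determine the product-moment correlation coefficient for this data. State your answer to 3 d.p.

n = 4, Σx = 220.4, Σy = 28.6, Σx² = 12389.34, Σy² = 208.14, Σxy = 1582.35
nΣxy − ΣxΣy = 6329.4 − 6303.44 = 25.96
nΣx² − (Σx)² = 49557.36 − 48576.16 = 981.2; nΣy² − (Σy)² = 832.56 − 817.96 = 14.6
r = 25.96 / √(981.2 × 14.6) = 25.96 / 119.6893 ≈ 0.217

0.217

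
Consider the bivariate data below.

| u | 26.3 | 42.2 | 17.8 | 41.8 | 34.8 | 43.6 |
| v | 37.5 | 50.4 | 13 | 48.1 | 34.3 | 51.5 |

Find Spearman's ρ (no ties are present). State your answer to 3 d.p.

Rank u: 2, 5, 1, 4, 3, 6
Rank v: 3, 5, 1, 4, 2, 6
d = rank(u) − rank(v): -1, 0, 0, 0, 1, 0; Σd² = 2
ρ = 1 − 6Σd² / [n(n²−1)] = 1 − 6×2 / (6×35) = 1 − 12/210 ≈ 0.943

0.943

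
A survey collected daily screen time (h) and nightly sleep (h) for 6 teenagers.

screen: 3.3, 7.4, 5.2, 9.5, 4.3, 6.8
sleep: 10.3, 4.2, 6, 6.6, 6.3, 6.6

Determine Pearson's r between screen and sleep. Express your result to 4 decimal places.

-0.5492

n = 6, Σx = 36.5, Σy = 40, Σx² = 247.67, Σy² = 286.54, Σxy = 230.94
nΣxy − ΣxΣy = 1385.64 − 1460 = -74.36
nΣx² − (Σx)² = 1486.02 − 1332.25 = 153.77; nΣy² − (Σy)² = 1719.24 − 1600 = 119.24
r = -74.36 / √(153.77 × 119.24) = -74.36 / 135.4088 ≈ -0.5492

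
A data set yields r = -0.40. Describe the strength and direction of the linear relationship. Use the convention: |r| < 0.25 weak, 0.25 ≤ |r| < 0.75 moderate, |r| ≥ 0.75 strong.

moderate negative

r = -0.40 < 0 so the relationship is negative.
|r| = 0.40, which falls in the moderate range.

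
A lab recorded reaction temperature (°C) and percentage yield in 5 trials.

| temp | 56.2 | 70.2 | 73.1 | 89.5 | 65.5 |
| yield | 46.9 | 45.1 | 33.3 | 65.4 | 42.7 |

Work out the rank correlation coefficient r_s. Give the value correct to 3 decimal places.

Rank temp: 1, 3, 4, 5, 2
Rank yield: 4, 3, 1, 5, 2
d = rank(temp) − rank(yield): -3, 0, 3, 0, 0; Σd² = 18
ρ = 1 − 6Σd² / [n(n²−1)] = 1 − 6×18 / (5×24) = 1 − 108/120 ≈ 0.100

0.100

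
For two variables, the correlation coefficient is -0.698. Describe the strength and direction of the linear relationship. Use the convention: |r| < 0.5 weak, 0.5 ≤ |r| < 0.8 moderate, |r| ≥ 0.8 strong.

r = -0.698 < 0 so the relationship is negative.
|r| = 0.698, which falls in the moderate range.

moderate negative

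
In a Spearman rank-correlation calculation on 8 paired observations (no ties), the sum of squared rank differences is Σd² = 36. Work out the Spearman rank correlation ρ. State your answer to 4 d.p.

ρ = 1 − 6Σd² / [n(n²−1)] = 1 − 6×36 / (8×63)
  = 1 − 216/504 = 1 − 0.42857 ≈ 0.5714

0.5714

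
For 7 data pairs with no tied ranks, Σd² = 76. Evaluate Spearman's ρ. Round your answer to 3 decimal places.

-0.357

ρ = 1 − 6Σd² / [n(n²−1)] = 1 − 6×76 / (7×48)
  = 1 − 456/336 = 1 − 1.3571 ≈ -0.357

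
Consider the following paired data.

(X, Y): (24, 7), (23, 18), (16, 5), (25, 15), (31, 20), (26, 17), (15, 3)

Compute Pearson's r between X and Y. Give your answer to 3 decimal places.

0.857

n = 7, ΣX = 160, ΣY = 85, ΣX² = 3848, ΣY² = 1321, ΣXY = 2144
nΣXY − ΣXΣY = 15008 − 13600 = 1408
nΣX² − (ΣX)² = 26936 − 25600 = 1336; nΣY² − (ΣY)² = 9247 − 7225 = 2022
r = 1408 / √(1336 × 2022) = 1408 / 1643.5912 ≈ 0.857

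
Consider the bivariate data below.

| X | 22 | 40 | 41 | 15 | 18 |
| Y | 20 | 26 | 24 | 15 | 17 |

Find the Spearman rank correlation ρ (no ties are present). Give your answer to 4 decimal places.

0.9000

Rank X: 3, 4, 5, 1, 2
Rank Y: 3, 5, 4, 1, 2
d = rank(X) − rank(Y): 0, -1, 1, 0, 0; Σd² = 2
ρ = 1 − 6Σd² / [n(n²−1)] = 1 − 6×2 / (5×24) = 1 − 12/120 ≈ 0.9000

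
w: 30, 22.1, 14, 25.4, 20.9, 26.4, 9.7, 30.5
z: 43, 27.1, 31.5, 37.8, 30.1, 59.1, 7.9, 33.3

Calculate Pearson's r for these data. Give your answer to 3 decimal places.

n = 8, Σw = 179, Σz = 269.8, Σw² = 4387.68, Σz² = 10574.62, Σwz = 6571.64
nΣwz − ΣwΣz = 52573.12 − 48294.2 = 4278.92
nΣw² − (Σw)² = 35101.44 − 32041 = 3060.44; nΣz² − (Σz)² = 84596.96 − 72792.04 = 11804.92
r = 4278.92 / √(3060.44 × 11804.92) = 4278.92 / 6010.6779 ≈ 0.712

0.712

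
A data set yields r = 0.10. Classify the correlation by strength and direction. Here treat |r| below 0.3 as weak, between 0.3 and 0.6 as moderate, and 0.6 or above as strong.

r = 0.10 > 0 so the relationship is positive.
|r| = 0.10, which falls in the weak range.

weak positive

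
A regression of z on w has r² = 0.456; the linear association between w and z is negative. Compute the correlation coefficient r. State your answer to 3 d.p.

-0.675

|r| = √0.456 = 0.675
The association is negative, so r = −0.675.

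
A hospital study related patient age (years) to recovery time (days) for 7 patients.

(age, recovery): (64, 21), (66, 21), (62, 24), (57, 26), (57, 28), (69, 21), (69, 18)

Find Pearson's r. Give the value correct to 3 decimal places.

-0.937

n = 7, Σx = 444, Σy = 159, Σx² = 28316, Σy² = 3683, Σxy = 9987
nΣxy − ΣxΣy = 69909 − 70596 = -687
nΣx² − (Σx)² = 198212 − 197136 = 1076; nΣy² − (Σy)² = 25781 − 25281 = 500
r = -687 / √(1076 × 500) = -687 / 733.4848 ≈ -0.937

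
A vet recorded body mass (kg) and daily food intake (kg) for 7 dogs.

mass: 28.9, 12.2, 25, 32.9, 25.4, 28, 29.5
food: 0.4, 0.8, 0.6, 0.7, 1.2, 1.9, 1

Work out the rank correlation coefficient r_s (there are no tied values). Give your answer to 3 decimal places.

-0.071

Rank mass: 5, 1, 2, 7, 3, 4, 6
Rank food: 1, 4, 2, 3, 6, 7, 5
d = rank(mass) − rank(food): 4, -3, 0, 4, -3, -3, 1; Σd² = 60
ρ = 1 − 6Σd² / [n(n²−1)] = 1 − 6×60 / (7×48) = 1 − 360/336 ≈ -0.071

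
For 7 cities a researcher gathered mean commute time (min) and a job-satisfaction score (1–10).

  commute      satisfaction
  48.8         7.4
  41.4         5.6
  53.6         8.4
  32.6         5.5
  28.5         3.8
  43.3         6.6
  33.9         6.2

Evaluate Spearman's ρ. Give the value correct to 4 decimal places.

0.9643

Rank commute: 6, 4, 7, 2, 1, 5, 3
Rank satisfaction: 6, 3, 7, 2, 1, 5, 4
d = rank(commute) − rank(satisfaction): 0, 1, 0, 0, 0, 0, -1; Σd² = 2
ρ = 1 − 6Σd² / [n(n²−1)] = 1 − 6×2 / (7×48) = 1 − 12/336 ≈ 0.9643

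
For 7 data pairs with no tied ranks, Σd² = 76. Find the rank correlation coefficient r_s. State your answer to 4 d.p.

-0.3571

ρ = 1 − 6Σd² / [n(n²−1)] = 1 − 6×76 / (7×48)
  = 1 − 456/336 = 1 − 1.35714 ≈ -0.3571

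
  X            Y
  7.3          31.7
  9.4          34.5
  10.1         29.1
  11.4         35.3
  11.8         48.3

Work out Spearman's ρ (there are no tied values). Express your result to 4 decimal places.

0.7000

Rank X: 1, 2, 3, 4, 5
Rank Y: 2, 3, 1, 4, 5
d = rank(X) − rank(Y): -1, -1, 2, 0, 0; Σd² = 6
ρ = 1 − 6Σd² / [n(n²−1)] = 1 − 6×6 / (5×24) = 1 − 36/120 ≈ 0.7000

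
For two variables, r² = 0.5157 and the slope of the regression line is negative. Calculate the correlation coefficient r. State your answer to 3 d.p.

-0.718

|r| = √0.5157 = 0.718
The association is negative, so r = −0.718.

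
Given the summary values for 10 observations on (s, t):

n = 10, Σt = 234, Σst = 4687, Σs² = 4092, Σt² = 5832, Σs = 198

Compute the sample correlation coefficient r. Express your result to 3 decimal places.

0.218

r = (nΣst − ΣsΣt) / √[(nΣs² − (Σs)²)(nΣt² − (Σt)²)]
Numerator: 10×4687 − 198×234 = 538
Denominator: √[(40920 − 39204)(58320 − 54756)] = √[1716 × 3564] = 2473.0192
r = 538 / 2473.0192 ≈ 0.218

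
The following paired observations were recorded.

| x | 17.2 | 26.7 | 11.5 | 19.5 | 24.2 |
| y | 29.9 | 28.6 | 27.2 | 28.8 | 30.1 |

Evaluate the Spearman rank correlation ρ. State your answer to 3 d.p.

Rank x: 2, 5, 1, 3, 4
Rank y: 4, 2, 1, 3, 5
d = rank(x) − rank(y): -2, 3, 0, 0, -1; Σd² = 14
ρ = 1 − 6Σd² / [n(n²−1)] = 1 − 6×14 / (5×24) = 1 − 84/120 ≈ 0.300

0.300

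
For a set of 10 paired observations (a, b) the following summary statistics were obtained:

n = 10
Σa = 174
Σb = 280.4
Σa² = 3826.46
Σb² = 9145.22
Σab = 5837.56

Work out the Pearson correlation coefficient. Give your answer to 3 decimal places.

r = (nΣab − ΣaΣb) / √[(nΣa² − (Σa)²)(nΣb² − (Σb)²)]
Numerator: 10×5837.56 − 174×280.4 = 9586
Denominator: √[(38264.6 − 30276)(91452.2 − 78624.16)] = √[7988.6 × 12828.04] = 10123.1458
r = 9586 / 10123.1458 ≈ 0.947

0.947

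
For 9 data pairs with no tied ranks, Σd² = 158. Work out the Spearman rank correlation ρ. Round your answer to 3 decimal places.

-0.317

ρ = 1 − 6Σd² / [n(n²−1)] = 1 − 6×158 / (9×80)
  = 1 − 948/720 = 1 − 1.3167 ≈ -0.317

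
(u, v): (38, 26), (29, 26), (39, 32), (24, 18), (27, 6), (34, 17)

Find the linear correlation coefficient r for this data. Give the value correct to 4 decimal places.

0.6520

n = 6, Σu = 191, Σv = 125, Σu² = 6267, Σv² = 3025, Σuv = 4162
nΣuv − ΣuΣv = 24972 − 23875 = 1097
nΣu² − (Σu)² = 37602 − 36481 = 1121; nΣv² − (Σv)² = 18150 − 15625 = 2525
r = 1097 / √(1121 × 2525) = 1097 / 1682.4164 ≈ 0.6520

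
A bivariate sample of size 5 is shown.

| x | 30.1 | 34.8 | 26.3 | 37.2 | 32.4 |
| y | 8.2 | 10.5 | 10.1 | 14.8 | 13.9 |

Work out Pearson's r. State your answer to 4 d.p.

0.6354

n = 5, Σx = 160.8, Σy = 57.5, Σx² = 5242.34, Σy² = 691.75, Σxy = 1878.77
nΣxy − ΣxΣy = 9393.85 − 9246 = 147.85
nΣx² − (Σx)² = 26211.7 − 25856.64 = 355.06; nΣy² − (Σy)² = 3458.75 − 3306.25 = 152.5
r = 147.85 / √(355.06 × 152.5) = 147.85 / 232.6943 ≈ 0.6354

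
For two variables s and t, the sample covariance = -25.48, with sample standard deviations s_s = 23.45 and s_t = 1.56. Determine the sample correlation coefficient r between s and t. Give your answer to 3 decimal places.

-0.697

r = Cov(s,t) / (s_s · s_t) = -25.48 / (23.45 × 1.56)
  = -25.48 / 36.5820 ≈ -0.697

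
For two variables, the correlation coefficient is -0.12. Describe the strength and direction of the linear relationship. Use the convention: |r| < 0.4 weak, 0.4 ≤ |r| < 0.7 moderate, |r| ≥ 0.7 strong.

weak negative

r = -0.12 < 0 so the relationship is negative.
|r| = 0.12, which falls in the weak range.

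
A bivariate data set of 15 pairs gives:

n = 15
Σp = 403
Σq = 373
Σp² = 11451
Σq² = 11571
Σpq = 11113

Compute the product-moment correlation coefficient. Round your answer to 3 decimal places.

r = (nΣpq − ΣpΣq) / √[(nΣp² − (Σp)²)(nΣq² − (Σq)²)]
Numerator: 15×11113 − 403×373 = 16376
Denominator: √[(171765 − 162409)(173565 − 139129)] = √[9356 × 34436] = 17949.4628
r = 16376 / 17949.4628 ≈ 0.912

0.912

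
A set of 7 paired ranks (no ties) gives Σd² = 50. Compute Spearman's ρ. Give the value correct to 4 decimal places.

0.1071

ρ = 1 − 6Σd² / [n(n²−1)] = 1 − 6×50 / (7×48)
  = 1 − 300/336 = 1 − 0.89286 ≈ 0.1071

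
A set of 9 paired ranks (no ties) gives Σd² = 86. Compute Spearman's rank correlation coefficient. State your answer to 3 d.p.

0.283

ρ = 1 − 6Σd² / [n(n²−1)] = 1 − 6×86 / (9×80)
  = 1 − 516/720 = 1 − 0.7167 ≈ 0.283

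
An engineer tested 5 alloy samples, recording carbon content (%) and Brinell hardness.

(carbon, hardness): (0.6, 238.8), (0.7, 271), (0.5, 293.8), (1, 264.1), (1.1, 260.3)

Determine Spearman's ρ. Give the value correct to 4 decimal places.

Rank carbon: 2, 3, 1, 4, 5
Rank hardness: 1, 4, 5, 3, 2
d = rank(carbon) − rank(hardness): 1, -1, -4, 1, 3; Σd² = 28
ρ = 1 − 6Σd² / [n(n²−1)] = 1 − 6×28 / (5×24) = 1 − 168/120 ≈ -0.4000

-0.4000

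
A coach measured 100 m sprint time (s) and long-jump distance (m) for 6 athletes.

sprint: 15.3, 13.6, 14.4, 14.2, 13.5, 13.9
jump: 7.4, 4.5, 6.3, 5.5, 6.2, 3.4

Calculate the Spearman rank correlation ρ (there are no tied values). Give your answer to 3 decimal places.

Rank sprint: 6, 2, 5, 4, 1, 3
Rank jump: 6, 2, 5, 3, 4, 1
d = rank(sprint) − rank(jump): 0, 0, 0, 1, -3, 2; Σd² = 14
ρ = 1 − 6Σd² / [n(n²−1)] = 1 − 6×14 / (6×35) = 1 − 84/210 ≈ 0.600

0.600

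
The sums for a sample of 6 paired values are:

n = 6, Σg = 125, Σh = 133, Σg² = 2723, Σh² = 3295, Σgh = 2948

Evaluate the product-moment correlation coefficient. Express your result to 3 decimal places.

r = (nΣgh − ΣgΣh) / √[(nΣg² − (Σg)²)(nΣh² − (Σh)²)]
Numerator: 6×2948 − 125×133 = 1063
Denominator: √[(16338 − 15625)(19770 − 17689)] = √[713 × 2081] = 1218.0940
r = 1063 / 1218.0940 ≈ 0.873

0.873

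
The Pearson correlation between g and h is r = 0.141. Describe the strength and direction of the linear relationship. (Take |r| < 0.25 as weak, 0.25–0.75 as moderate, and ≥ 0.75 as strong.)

weak positive

r = 0.141 > 0 so the relationship is positive.
|r| = 0.141, which falls in the weak range.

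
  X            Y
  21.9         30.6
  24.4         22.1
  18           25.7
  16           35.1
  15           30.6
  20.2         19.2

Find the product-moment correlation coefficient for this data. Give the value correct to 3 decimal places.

-0.589

n = 6, ΣX = 115.5, ΣY = 163.3, ΣX² = 2288.01, ΣY² = 4622.27, ΣXY = 3080.42
nΣXY − ΣXΣY = 18482.52 − 18861.15 = -378.63
nΣX² − (ΣX)² = 13728.06 − 13340.25 = 387.81; nΣY² − (ΣY)² = 27733.62 − 26666.89 = 1066.73
r = -378.63 / √(387.81 × 1066.73) = -378.63 / 643.1863 ≈ -0.589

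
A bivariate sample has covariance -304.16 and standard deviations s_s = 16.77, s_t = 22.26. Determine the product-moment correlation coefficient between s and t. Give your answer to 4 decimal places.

r = Cov(s,t) / (s_s · s_t) = -304.16 / (16.77 × 22.26)
  = -304.16 / 373.3002 ≈ -0.8148

-0.8148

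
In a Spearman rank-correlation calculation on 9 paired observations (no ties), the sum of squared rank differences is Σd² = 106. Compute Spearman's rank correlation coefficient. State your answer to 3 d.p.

0.117

ρ = 1 − 6Σd² / [n(n²−1)] = 1 − 6×106 / (9×80)
  = 1 − 636/720 = 1 − 0.8833 ≈ 0.117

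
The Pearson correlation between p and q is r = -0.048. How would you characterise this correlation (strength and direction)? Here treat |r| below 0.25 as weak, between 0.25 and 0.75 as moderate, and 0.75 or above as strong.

r = -0.048 < 0 so the relationship is negative.
|r| = 0.048, which falls in the weak range.

weak negative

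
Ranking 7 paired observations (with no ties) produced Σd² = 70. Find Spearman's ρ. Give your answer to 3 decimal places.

ρ = 1 − 6Σd² / [n(n²−1)] = 1 − 6×70 / (7×48)
  = 1 − 420/336 = 1 − 1.2500 ≈ -0.250

-0.250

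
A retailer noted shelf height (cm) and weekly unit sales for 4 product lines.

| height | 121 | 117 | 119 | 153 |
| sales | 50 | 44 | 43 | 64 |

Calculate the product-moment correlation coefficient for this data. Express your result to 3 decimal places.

n = 4, Σx = 510, Σy = 201, Σx² = 65900, Σy² = 10381, Σxy = 26107
nΣxy − ΣxΣy = 104428 − 102510 = 1918
nΣx² − (Σx)² = 263600 − 260100 = 3500; nΣy² − (Σy)² = 41524 − 40401 = 1123
r = 1918 / √(3500 × 1123) = 1918 / 1982.5489 ≈ 0.967

0.967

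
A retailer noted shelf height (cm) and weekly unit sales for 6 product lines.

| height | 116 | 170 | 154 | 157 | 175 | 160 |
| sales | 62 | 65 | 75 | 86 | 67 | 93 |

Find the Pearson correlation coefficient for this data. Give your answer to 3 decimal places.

0.238

n = 6, Σx = 932, Σy = 448, Σx² = 146946, Σy² = 34228, Σxy = 69899
nΣxy − ΣxΣy = 419394 − 417536 = 1858
nΣx² − (Σx)² = 881676 − 868624 = 13052; nΣy² − (Σy)² = 205368 − 200704 = 4664
r = 1858 / √(13052 × 4664) = 1858 / 7802.2130 ≈ 0.238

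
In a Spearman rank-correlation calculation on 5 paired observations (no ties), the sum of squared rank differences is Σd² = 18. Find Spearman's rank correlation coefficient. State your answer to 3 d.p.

ρ = 1 − 6Σd² / [n(n²−1)] = 1 − 6×18 / (5×24)
  = 1 − 108/120 = 1 − 0.9000 ≈ 0.100

0.100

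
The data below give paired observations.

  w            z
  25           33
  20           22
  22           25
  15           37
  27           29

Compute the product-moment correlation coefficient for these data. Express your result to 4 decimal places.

n = 5, Σw = 109, Σz = 146, Σw² = 2463, Σz² = 4408, Σwz = 3153
nΣwz − ΣwΣz = 15765 − 15914 = -149
nΣw² − (Σw)² = 12315 − 11881 = 434; nΣz² − (Σz)² = 22040 − 21316 = 724
r = -149 / √(434 × 724) = -149 / 560.5497 ≈ -0.2658

-0.2658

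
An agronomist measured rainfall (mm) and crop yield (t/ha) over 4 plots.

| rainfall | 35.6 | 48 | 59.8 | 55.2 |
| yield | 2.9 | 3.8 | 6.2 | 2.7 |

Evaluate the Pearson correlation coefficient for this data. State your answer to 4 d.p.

0.6078

n = 4, Σx = 198.6, Σy = 15.6, Σx² = 10194.44, Σy² = 68.58, Σxy = 805.44
nΣxy − ΣxΣy = 3221.76 − 3098.16 = 123.6
nΣx² − (Σx)² = 40777.76 − 39441.96 = 1335.8; nΣy² − (Σy)² = 274.32 − 243.36 = 30.96
r = 123.6 / √(1335.8 × 30.96) = 123.6 / 203.3627 ≈ 0.6078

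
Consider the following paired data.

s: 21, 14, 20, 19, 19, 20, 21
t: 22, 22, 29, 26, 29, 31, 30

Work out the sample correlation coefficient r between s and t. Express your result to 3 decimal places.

n = 7, Σs = 134, Σt = 189, Σs² = 2600, Σt² = 5187, Σst = 3645
nΣst − ΣsΣt = 25515 − 25326 = 189
nΣs² − (Σs)² = 18200 − 17956 = 244; nΣt² − (Σt)² = 36309 − 35721 = 588
r = 189 / √(244 × 588) = 189 / 378.7770 ≈ 0.499

0.499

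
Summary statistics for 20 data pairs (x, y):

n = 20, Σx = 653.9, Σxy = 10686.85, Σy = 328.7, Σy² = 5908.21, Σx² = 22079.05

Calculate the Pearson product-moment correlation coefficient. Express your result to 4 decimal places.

r = (nΣxy − ΣxΣy) / √[(nΣx² − (Σx)²)(nΣy² − (Σy)²)]
Numerator: 20×10686.85 − 653.9×328.7 = -1199.93
Denominator: √[(441581 − 427585.21)(118164.2 − 108043.69)] = √[13995.79 × 10120.51] = 11901.4509
r = -1199.93 / 11901.4509 ≈ -0.1008

-0.1008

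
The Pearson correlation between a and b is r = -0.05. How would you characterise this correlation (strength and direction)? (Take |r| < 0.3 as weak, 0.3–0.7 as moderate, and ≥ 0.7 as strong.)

r = -0.05 < 0 so the relationship is negative.
|r| = 0.05, which falls in the weak range.

weak negative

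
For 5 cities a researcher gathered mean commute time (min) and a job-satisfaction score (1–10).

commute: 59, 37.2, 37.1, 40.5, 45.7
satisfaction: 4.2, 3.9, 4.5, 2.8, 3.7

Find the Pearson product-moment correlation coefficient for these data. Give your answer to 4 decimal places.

n = 5, Σx = 219.5, Σy = 19.1, Σx² = 9969.99, Σy² = 74.63, Σxy = 842.32
nΣxy − ΣxΣy = 4211.6 − 4192.45 = 19.15
nΣx² − (Σx)² = 49849.95 − 48180.25 = 1669.7; nΣy² − (Σy)² = 373.15 − 364.81 = 8.34
r = 19.15 / √(1669.7 × 8.34) = 19.15 / 118.0055 ≈ 0.1623

0.1623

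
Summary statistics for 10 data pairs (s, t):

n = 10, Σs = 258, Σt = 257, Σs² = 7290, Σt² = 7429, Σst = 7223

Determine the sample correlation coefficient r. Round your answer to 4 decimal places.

0.8198

r = (nΣst − ΣsΣt) / √[(nΣs² − (Σs)²)(nΣt² − (Σt)²)]
Numerator: 10×7223 − 258×257 = 5924
Denominator: √[(72900 − 66564)(74290 − 66049)] = √[6336 × 8241] = 7225.9931
r = 5924 / 7225.9931 ≈ 0.8198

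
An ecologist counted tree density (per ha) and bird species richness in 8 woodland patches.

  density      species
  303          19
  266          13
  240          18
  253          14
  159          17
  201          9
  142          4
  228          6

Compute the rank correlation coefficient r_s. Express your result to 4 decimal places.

Rank density: 8, 7, 5, 6, 2, 3, 1, 4
Rank species: 8, 4, 7, 5, 6, 3, 1, 2
d = rank(density) − rank(species): 0, 3, -2, 1, -4, 0, 0, 2; Σd² = 34
ρ = 1 − 6Σd² / [n(n²−1)] = 1 − 6×34 / (8×63) = 1 − 204/504 ≈ 0.5952

0.5952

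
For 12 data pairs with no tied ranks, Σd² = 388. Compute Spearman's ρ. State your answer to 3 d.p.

ρ = 1 − 6Σd² / [n(n²−1)] = 1 − 6×388 / (12×143)
  = 1 − 2328/1716 = 1 − 1.3566 ≈ -0.357

-0.357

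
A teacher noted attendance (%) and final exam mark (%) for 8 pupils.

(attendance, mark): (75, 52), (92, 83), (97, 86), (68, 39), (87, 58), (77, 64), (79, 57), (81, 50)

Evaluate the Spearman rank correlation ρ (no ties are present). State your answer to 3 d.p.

Rank attendance: 2, 7, 8, 1, 6, 3, 4, 5
Rank mark: 3, 7, 8, 1, 5, 6, 4, 2
d = rank(attendance) − rank(mark): -1, 0, 0, 0, 1, -3, 0, 3; Σd² = 20
ρ = 1 − 6Σd² / [n(n²−1)] = 1 − 6×20 / (8×63) = 1 − 120/504 ≈ 0.762

0.762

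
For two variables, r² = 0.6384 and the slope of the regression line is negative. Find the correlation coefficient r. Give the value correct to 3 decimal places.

-0.799

|r| = √0.6384 = 0.799
The association is negative, so r = −0.799.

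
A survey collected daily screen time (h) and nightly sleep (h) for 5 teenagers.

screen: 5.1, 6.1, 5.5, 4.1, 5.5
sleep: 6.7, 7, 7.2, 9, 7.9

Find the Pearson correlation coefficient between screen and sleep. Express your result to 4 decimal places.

-0.7386

n = 5, Σx = 26.3, Σy = 37.8, Σx² = 140.53, Σy² = 289.14, Σxy = 196.82
nΣxy − ΣxΣy = 984.1 − 994.14 = -10.04
nΣx² − (Σx)² = 702.65 − 691.69 = 10.96; nΣy² − (Σy)² = 1445.7 − 1428.84 = 16.86
r = -10.04 / √(10.96 × 16.86) = -10.04 / 13.5936 ≈ -0.7386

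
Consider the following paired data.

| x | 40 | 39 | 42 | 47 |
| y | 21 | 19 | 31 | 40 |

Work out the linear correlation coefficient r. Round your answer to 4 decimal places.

n = 4, Σx = 168, Σy = 111, Σx² = 7094, Σy² = 3363, Σxy = 4763
nΣxy − ΣxΣy = 19052 − 18648 = 404
nΣx² − (Σx)² = 28376 − 28224 = 152; nΣy² − (Σy)² = 13452 − 12321 = 1131
r = 404 / √(152 × 1131) = 404 / 414.6227 ≈ 0.9744

0.9744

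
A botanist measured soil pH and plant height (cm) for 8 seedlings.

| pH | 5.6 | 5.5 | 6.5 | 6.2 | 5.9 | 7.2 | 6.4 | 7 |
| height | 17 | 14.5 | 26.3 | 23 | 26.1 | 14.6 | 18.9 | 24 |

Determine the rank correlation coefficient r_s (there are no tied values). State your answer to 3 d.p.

Rank pH: 2, 1, 6, 4, 3, 8, 5, 7
Rank height: 3, 1, 8, 5, 7, 2, 4, 6
d = rank(pH) − rank(height): -1, 0, -2, -1, -4, 6, 1, 1; Σd² = 60
ρ = 1 − 6Σd² / [n(n²−1)] = 1 − 6×60 / (8×63) = 1 − 360/504 ≈ 0.286

0.286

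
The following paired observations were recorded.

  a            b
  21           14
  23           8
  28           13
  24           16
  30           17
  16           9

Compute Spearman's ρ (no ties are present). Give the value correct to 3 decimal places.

Rank a: 2, 3, 5, 4, 6, 1
Rank b: 4, 1, 3, 5, 6, 2
d = rank(a) − rank(b): -2, 2, 2, -1, 0, -1; Σd² = 14
ρ = 1 − 6Σd² / [n(n²−1)] = 1 − 6×14 / (6×35) = 1 − 84/210 ≈ 0.600

0.600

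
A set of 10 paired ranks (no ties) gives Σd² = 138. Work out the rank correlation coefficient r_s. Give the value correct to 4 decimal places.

ρ = 1 − 6Σd² / [n(n²−1)] = 1 − 6×138 / (10×99)
  = 1 − 828/990 = 1 − 0.83636 ≈ 0.1636

0.1636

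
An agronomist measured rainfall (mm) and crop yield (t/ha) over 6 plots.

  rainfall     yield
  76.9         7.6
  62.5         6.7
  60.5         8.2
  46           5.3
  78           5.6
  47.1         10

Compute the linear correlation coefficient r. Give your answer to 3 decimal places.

-0.269

n = 6, Σx = 371, Σy = 43.4, Σx² = 23898.52, Σy² = 329.34, Σxy = 2650.89
nΣxy − ΣxΣy = 15905.34 − 16101.4 = -196.06
nΣx² − (Σx)² = 143391.12 − 137641 = 5750.12; nΣy² − (Σy)² = 1976.04 − 1883.56 = 92.48
r = -196.06 / √(5750.12 × 92.48) = -196.06 / 729.2264 ≈ -0.269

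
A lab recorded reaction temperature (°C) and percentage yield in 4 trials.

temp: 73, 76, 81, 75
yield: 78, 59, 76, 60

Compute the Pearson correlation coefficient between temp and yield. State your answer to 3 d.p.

n = 4, Σx = 305, Σy = 273, Σx² = 23291, Σy² = 18941, Σxy = 20834
nΣxy − ΣxΣy = 83336 − 83265 = 71
nΣx² − (Σx)² = 93164 − 93025 = 139; nΣy² − (Σy)² = 75764 − 74529 = 1235
r = 71 / √(139 × 1235) = 71 / 414.3248 ≈ 0.171

0.171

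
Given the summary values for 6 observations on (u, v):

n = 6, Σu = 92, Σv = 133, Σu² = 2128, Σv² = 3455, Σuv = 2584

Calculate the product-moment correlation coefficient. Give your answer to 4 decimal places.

0.9033

r = (nΣuv − ΣuΣv) / √[(nΣu² − (Σu)²)(nΣv² − (Σv)²)]
Numerator: 6×2584 − 92×133 = 3268
Denominator: √[(12768 − 8464)(20730 − 17689)] = √[4304 × 3041] = 3617.7982
r = 3268 / 3617.7982 ≈ 0.9033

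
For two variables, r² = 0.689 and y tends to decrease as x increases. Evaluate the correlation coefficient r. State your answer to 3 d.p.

-0.830

|r| = √0.689 = 0.830
The association is negative, so r = −0.830.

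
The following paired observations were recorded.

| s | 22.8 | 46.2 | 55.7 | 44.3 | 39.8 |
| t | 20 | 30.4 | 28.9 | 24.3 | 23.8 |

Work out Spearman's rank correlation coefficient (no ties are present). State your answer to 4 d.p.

0.9000

Rank s: 1, 4, 5, 3, 2
Rank t: 1, 5, 4, 3, 2
d = rank(s) − rank(t): 0, -1, 1, 0, 0; Σd² = 2
ρ = 1 − 6Σd² / [n(n²−1)] = 1 − 6×2 / (5×24) = 1 − 12/120 ≈ 0.9000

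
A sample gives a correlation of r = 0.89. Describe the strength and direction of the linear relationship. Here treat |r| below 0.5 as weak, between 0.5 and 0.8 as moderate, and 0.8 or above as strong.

strong positive

r = 0.89 > 0 so the relationship is positive.
|r| = 0.89, which falls in the strong range.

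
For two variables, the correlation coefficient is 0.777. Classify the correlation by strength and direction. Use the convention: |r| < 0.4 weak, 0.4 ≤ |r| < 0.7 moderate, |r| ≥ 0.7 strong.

strong positive

r = 0.777 > 0 so the relationship is positive.
|r| = 0.777, which falls in the strong range.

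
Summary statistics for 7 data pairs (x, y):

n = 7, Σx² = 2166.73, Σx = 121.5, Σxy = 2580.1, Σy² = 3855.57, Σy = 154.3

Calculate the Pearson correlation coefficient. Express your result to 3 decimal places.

-0.605

r = (nΣxy − ΣxΣy) / √[(nΣx² − (Σx)²)(nΣy² − (Σy)²)]
Numerator: 7×2580.1 − 121.5×154.3 = -686.75
Denominator: √[(15167.11 − 14762.25)(26988.99 − 23808.49)] = √[404.86 × 3180.5] = 1134.7499
r = -686.75 / 1134.7499 ≈ -0.605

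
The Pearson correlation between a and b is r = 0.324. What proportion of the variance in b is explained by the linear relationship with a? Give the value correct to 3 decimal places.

0.105

r² = (0.324)² = 0.105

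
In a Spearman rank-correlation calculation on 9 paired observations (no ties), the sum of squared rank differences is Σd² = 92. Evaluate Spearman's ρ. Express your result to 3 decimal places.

ρ = 1 − 6Σd² / [n(n²−1)] = 1 − 6×92 / (9×80)
  = 1 − 552/720 = 1 − 0.7667 ≈ 0.233

0.233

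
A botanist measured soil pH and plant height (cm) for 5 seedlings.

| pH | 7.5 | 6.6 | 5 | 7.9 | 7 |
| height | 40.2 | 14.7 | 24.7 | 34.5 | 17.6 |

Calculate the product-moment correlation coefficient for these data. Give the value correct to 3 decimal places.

0.456

n = 5, Σx = 34, Σy = 131.7, Σx² = 236.22, Σy² = 3942.23, Σxy = 917.77
nΣxy − ΣxΣy = 4588.85 − 4477.8 = 111.05
nΣx² − (Σx)² = 1181.1 − 1156 = 25.1; nΣy² − (Σy)² = 19711.15 − 17344.89 = 2366.26
r = 111.05 / √(25.1 × 2366.26) = 111.05 / 243.7070 ≈ 0.456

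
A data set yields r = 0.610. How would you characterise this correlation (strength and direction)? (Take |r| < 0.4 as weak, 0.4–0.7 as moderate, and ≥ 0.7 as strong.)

moderate positive

r = 0.610 > 0 so the relationship is positive.
|r| = 0.610, which falls in the moderate range.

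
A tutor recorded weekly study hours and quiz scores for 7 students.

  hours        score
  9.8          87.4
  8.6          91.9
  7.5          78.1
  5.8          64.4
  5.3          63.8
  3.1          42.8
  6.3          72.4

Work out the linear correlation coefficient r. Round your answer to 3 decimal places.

n = 7, Σx = 46.4, Σy = 500.8, Σx² = 337.28, Σy² = 37475.38, Σxy = 3533.07
nΣxy − ΣxΣy = 24731.49 − 23237.12 = 1494.37
nΣx² − (Σx)² = 2360.96 − 2152.96 = 208; nΣy² − (Σy)² = 262327.66 − 250800.64 = 11527.02
r = 1494.37 / √(208 × 11527.02) = 1494.37 / 1548.4251 ≈ 0.965

0.965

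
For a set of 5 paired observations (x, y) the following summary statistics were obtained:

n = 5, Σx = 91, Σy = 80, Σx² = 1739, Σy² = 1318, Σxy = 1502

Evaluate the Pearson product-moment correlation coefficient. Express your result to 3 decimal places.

r = (nΣxy − ΣxΣy) / √[(nΣx² − (Σx)²)(nΣy² − (Σy)²)]
Numerator: 5×1502 − 91×80 = 230
Denominator: √[(8695 − 8281)(6590 − 6400)] = √[414 × 190] = 280.4639
r = 230 / 280.4639 ≈ 0.820

0.820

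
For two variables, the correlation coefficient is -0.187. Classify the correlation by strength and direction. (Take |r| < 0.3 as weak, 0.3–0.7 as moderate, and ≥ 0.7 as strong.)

weak negative

r = -0.187 < 0 so the relationship is negative.
|r| = 0.187, which falls in the weak range.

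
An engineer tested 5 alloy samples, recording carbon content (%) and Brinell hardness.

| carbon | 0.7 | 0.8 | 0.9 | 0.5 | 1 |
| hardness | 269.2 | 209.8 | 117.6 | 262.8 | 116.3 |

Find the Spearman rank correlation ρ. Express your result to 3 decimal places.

Rank carbon: 2, 3, 4, 1, 5
Rank hardness: 5, 3, 2, 4, 1
d = rank(carbon) − rank(hardness): -3, 0, 2, -3, 4; Σd² = 38
ρ = 1 − 6Σd² / [n(n²−1)] = 1 − 6×38 / (5×24) = 1 − 228/120 ≈ -0.900

-0.900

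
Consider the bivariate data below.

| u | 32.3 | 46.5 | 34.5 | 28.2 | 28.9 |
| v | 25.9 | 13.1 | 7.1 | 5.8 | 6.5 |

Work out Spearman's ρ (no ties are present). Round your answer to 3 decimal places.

Rank u: 3, 5, 4, 1, 2
Rank v: 5, 4, 3, 1, 2
d = rank(u) − rank(v): -2, 1, 1, 0, 0; Σd² = 6
ρ = 1 − 6Σd² / [n(n²−1)] = 1 − 6×6 / (5×24) = 1 − 36/120 ≈ 0.700

0.700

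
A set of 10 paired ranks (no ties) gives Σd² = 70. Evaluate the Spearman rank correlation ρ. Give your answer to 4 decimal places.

0.5758

ρ = 1 − 6Σd² / [n(n²−1)] = 1 − 6×70 / (10×99)
  = 1 − 420/990 = 1 − 0.42424 ≈ 0.5758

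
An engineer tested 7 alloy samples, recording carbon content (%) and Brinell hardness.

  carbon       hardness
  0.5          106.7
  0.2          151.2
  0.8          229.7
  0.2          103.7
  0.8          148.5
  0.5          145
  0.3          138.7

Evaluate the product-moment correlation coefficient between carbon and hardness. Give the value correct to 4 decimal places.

n = 7, Σx = 3.3, Σy = 1023.5, Σx² = 1.95, Σy² = 160077.05, Σxy = 521
nΣxy − ΣxΣy = 3647 − 3377.55 = 269.45
nΣx² − (Σx)² = 13.65 − 10.89 = 2.76; nΣy² − (Σy)² = 1120539.35 − 1047552.25 = 72987.1
r = 269.45 / √(2.76 × 72987.1) = 269.45 / 448.8256 ≈ 0.6003

0.6003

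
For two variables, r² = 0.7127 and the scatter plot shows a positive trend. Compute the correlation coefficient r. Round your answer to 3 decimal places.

|r| = √0.7127 = 0.844
The association is positive, so r = 0.844.

0.844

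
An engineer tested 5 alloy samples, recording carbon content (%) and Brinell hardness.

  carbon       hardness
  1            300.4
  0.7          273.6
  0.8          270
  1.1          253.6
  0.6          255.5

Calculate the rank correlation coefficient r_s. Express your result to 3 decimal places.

Rank carbon: 4, 2, 3, 5, 1
Rank hardness: 5, 4, 3, 1, 2
d = rank(carbon) − rank(hardness): -1, -2, 0, 4, -1; Σd² = 22
ρ = 1 − 6Σd² / [n(n²−1)] = 1 − 6×22 / (5×24) = 1 − 132/120 ≈ -0.100

-0.100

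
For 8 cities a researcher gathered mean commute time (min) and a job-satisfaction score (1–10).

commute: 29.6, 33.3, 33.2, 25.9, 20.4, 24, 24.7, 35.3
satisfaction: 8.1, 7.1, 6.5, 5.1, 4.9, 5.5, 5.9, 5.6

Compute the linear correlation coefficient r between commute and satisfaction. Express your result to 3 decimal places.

0.524

n = 8, Σx = 226.4, Σy = 48.7, Σx² = 6606.44, Σy² = 304.71, Σxy = 1399.45
nΣxy − ΣxΣy = 11195.6 − 11025.68 = 169.92
nΣx² − (Σx)² = 52851.52 − 51256.96 = 1594.56; nΣy² − (Σy)² = 2437.68 − 2371.69 = 65.99
r = 169.92 / √(1594.56 × 65.99) = 169.92 / 324.3841 ≈ 0.524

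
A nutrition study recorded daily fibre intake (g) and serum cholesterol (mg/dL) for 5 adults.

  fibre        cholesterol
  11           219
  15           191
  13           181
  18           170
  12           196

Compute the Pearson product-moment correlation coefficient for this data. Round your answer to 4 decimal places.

n = 5, Σx = 69, Σy = 957, Σx² = 983, Σy² = 184519, Σxy = 13039
nΣxy − ΣxΣy = 65195 − 66033 = -838
nΣx² − (Σx)² = 4915 − 4761 = 154; nΣy² − (Σy)² = 922595 − 915849 = 6746
r = -838 / √(154 × 6746) = -838 / 1019.2566 ≈ -0.8222

-0.8222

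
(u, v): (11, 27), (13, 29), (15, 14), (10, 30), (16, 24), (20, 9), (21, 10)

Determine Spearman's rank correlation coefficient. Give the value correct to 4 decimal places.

Rank u: 2, 3, 4, 1, 5, 6, 7
Rank v: 5, 6, 3, 7, 4, 1, 2
d = rank(u) − rank(v): -3, -3, 1, -6, 1, 5, 5; Σd² = 106
ρ = 1 − 6Σd² / [n(n²−1)] = 1 − 6×106 / (7×48) = 1 − 636/336 ≈ -0.8929

-0.8929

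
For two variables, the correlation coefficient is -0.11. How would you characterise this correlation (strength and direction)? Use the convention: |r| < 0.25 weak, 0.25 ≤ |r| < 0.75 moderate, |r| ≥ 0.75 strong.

weak negative

r = -0.11 < 0 so the relationship is negative.
|r| = 0.11, which falls in the weak range.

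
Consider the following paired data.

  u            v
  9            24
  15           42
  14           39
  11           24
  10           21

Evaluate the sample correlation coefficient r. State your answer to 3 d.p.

n = 5, Σu = 59, Σv = 150, Σu² = 723, Σv² = 4878, Σuv = 1866
nΣuv − ΣuΣv = 9330 − 8850 = 480
nΣu² − (Σu)² = 3615 − 3481 = 134; nΣv² − (Σv)² = 24390 − 22500 = 1890
r = 480 / √(134 × 1890) = 480 / 503.2494 ≈ 0.954

0.954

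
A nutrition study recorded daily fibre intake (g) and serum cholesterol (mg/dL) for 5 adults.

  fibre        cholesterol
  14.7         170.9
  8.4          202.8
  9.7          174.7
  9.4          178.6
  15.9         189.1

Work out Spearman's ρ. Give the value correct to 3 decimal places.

-0.400

Rank fibre: 4, 1, 3, 2, 5
Rank cholesterol: 1, 5, 2, 3, 4
d = rank(fibre) − rank(cholesterol): 3, -4, 1, -1, 1; Σd² = 28
ρ = 1 − 6Σd² / [n(n²−1)] = 1 − 6×28 / (5×24) = 1 − 168/120 ≈ -0.400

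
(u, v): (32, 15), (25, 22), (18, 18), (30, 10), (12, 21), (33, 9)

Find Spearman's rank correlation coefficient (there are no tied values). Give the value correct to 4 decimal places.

-0.7714

Rank u: 5, 3, 2, 4, 1, 6
Rank v: 3, 6, 4, 2, 5, 1
d = rank(u) − rank(v): 2, -3, -2, 2, -4, 5; Σd² = 62
ρ = 1 − 6Σd² / [n(n²−1)] = 1 − 6×62 / (6×35) = 1 − 372/210 ≈ -0.7714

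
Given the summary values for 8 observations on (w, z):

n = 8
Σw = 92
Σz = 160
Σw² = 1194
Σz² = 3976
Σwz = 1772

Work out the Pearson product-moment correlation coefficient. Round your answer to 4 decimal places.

-0.2093

r = (nΣwz − ΣwΣz) / √[(nΣw² − (Σw)²)(nΣz² − (Σz)²)]
Numerator: 8×1772 − 92×160 = -544
Denominator: √[(9552 − 8464)(31808 − 25600)] = √[1088 × 6208] = 2598.9044
r = -544 / 2598.9044 ≈ -0.2093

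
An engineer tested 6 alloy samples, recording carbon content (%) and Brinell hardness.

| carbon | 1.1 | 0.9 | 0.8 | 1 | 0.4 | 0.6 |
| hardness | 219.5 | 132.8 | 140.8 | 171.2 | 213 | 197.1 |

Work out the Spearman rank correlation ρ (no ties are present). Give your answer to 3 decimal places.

0.029

Rank carbon: 6, 4, 3, 5, 1, 2
Rank hardness: 6, 1, 2, 3, 5, 4
d = rank(carbon) − rank(hardness): 0, 3, 1, 2, -4, -2; Σd² = 34
ρ = 1 − 6Σd² / [n(n²−1)] = 1 − 6×34 / (6×35) = 1 − 204/210 ≈ 0.029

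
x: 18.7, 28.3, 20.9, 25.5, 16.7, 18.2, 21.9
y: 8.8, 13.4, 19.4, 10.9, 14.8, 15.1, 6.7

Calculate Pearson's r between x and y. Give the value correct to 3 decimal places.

n = 7, Σx = 150.2, Σy = 89.1, Σx² = 3327.38, Σy² = 1244.11, Σxy = 1895.9
nΣxy − ΣxΣy = 13271.3 − 13382.82 = -111.52
nΣx² − (Σx)² = 23291.66 − 22560.04 = 731.62; nΣy² − (Σy)² = 8708.77 − 7938.81 = 769.96
r = -111.52 / √(731.62 × 769.96) = -111.52 / 750.5452 ≈ -0.149

-0.149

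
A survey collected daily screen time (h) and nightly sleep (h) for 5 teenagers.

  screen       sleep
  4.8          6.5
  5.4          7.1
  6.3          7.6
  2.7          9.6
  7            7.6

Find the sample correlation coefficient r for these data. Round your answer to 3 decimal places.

n = 5, Σx = 26.2, Σy = 38.4, Σx² = 148.18, Σy² = 300.34, Σxy = 196.54
nΣxy − ΣxΣy = 982.7 − 1006.08 = -23.38
nΣx² − (Σx)² = 740.9 − 686.44 = 54.46; nΣy² − (Σy)² = 1501.7 − 1474.56 = 27.14
r = -23.38 / √(54.46 × 27.14) = -23.38 / 38.4453 ≈ -0.608

-0.608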